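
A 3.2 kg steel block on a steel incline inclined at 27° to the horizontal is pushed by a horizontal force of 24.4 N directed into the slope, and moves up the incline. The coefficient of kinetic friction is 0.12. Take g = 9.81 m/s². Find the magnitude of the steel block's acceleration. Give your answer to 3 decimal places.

The horizontal push has components F cos 27° = 24.4 × 0.8910 = 21.740 N up the incline and F sin 27° = 24.4 × 0.4540 = 11.078 N pressing into the surface.
The normal force is therefore N = mg cos 27° + F sin 27° = 27.970 + 11.078 = 39.048 N, and kinetic friction down the slope is μN = 0.12 × 39.048 = 4.686 N.
Along the incline: F cos 27° − mg sin 27° − μN = ma, so 21.740 − 14.252 − 4.686 = 3.2 a, giving a = 0.8756 m/s².

0.876 m/s²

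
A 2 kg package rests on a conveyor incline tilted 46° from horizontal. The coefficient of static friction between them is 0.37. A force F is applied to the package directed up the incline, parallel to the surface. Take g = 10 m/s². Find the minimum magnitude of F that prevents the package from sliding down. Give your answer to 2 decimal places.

9.25 N

The normal force is N = mg cos 46° = 13.893 N. With F at its minimum the package is on the verge of sliding down, so static friction is at its maximum μ_s N = 0.37 × 13.893 = 5.140 N and acts up the slope.
Equilibrium along the incline: F + μ_s N = mg sin 46°, so F = 14.387 − 5.140 = 9.247 N.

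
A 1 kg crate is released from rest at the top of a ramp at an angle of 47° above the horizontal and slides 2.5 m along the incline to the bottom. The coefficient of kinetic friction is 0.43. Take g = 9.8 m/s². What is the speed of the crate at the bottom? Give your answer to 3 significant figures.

4.63 m/s

The weight component along the incline is mg sin 47° = 7.167 N and the normal force is N = mg cos 47° = 6.684 N.
Friction up the slope is f = μN = 0.43 × 6.684 = 2.874 N, so the net downslope force is 7.167 − 2.874 = 4.293 N and a = 4.293 / 1 = 4.2930 m/s².
Starting from rest over a distance of 2.5 m, v² = 2aL = 2 × 4.2930 × 2.5 = 21.4650, so v = 4.6330 m/s.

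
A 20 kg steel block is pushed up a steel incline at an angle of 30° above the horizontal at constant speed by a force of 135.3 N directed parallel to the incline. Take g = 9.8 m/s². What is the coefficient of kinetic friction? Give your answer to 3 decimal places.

At constant speed ΣF = 0 along the incline. The applied 135.3 N acts up the slope; the weight component mg sin 30° = 98.000 N and kinetic friction μN both act down the slope.
So 135.3 = 98.000 + μ × 169.741, giving μ = (135.3 − 98.000) / 169.741 = 0.2197.

0.220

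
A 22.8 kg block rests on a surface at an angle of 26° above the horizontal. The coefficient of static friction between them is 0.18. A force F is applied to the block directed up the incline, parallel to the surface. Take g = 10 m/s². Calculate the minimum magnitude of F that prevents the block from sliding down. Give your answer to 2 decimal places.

63.06 N

The normal force is N = mg cos 26° = 204.925 N. With F at its minimum the block is on the verge of sliding down, so static friction is at its maximum μ_s N = 0.18 × 204.925 = 36.886 N and acts up the slope.
Equilibrium along the incline: F + μ_s N = mg sin 26°, so F = 99.949 − 36.886 = 63.063 N.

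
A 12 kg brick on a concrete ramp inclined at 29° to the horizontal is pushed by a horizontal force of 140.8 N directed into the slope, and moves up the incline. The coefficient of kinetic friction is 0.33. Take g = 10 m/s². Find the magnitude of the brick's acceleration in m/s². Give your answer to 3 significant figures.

0.651 m/s²

The horizontal push has components F cos 29° = 140.8 × 0.8746 = 123.144 N up the incline and F sin 29° = 140.8 × 0.4848 = 68.260 N pressing into the surface.
The normal force is therefore N = mg cos 29° + F sin 29° = 104.952 + 68.260 = 173.212 N, and kinetic friction down the slope is μN = 0.33 × 173.212 = 57.160 N.
Along the incline: F cos 29° − mg sin 29° − μN = ma, so 123.144 − 58.176 − 57.160 = 12 a, giving a = 0.6507 m/s².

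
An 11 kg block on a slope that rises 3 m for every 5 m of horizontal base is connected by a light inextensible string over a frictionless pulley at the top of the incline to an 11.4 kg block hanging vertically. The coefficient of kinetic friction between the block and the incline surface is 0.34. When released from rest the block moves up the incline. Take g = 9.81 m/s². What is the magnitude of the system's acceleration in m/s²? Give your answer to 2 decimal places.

1.11 m/s²

For the block on the incline: the weight component along the slope is m₁g sin 30.96° = 11 × 9.81 × 0.5145 = 55.520 N and the normal force is N = m₁g cos 30.96° = 92.532 N.
Kinetic friction opposes the block's motion up the incline: f = μN = 0.34 × 92.532 = 31.461 N acting down the slope.
Newton's second law for the block (up-slope positive): T − 55.520 − 31.461 = 11 a. For the hanging block (downward positive): 11.4 × 9.81 − T = 11.4 a.
Adding the two equations eliminates T: 24.853 = 22.4 a, so a = 1.1095 m/s².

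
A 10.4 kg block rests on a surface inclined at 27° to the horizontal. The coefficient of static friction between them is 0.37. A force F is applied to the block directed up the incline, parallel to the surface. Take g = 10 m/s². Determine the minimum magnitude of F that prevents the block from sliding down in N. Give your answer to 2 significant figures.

The normal force is N = mg cos 27° = 92.665 N. With F at its minimum the block is on the verge of sliding down, so static friction is at its maximum μ_s N = 0.37 × 92.665 = 34.286 N and acts up the slope.
Equilibrium along the incline: F + μ_s N = mg sin 27°, so F = 47.215 − 34.286 = 12.929 N.

13 N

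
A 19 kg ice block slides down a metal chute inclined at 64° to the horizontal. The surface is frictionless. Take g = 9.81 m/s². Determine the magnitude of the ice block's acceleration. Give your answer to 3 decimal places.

8.817 m/s²

Resolving the weight along the incline: the component pulling the ice block down the slope is mg sin 64° = 19 × 9.81 × 0.8988 = 167.527 N, and the normal force is N = mg cos 64° = 19 × 9.81 × 0.4384 = 81.713 N.
With no friction the net force along the incline is 167.527 N, so a = g sin 64° = 167.527 / 19 = 8.8172 m/s².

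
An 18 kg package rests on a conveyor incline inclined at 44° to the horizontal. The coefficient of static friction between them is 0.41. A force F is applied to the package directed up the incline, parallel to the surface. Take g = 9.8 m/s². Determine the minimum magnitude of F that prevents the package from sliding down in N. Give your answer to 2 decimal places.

The normal force is N = mg cos 44° = 126.892 N. With F at its minimum the package is on the verge of sliding down, so static friction is at its maximum μ_s N = 0.41 × 126.892 = 52.026 N and acts up the slope.
Equilibrium along the incline: F + μ_s N = mg sin 44°, so F = 122.538 − 52.026 = 70.512 N.

70.51 N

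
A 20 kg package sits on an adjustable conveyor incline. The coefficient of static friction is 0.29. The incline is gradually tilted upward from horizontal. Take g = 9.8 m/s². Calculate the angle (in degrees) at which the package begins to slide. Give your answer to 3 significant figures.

16.2°

At the threshold of sliding, static friction is at its maximum μ_s N and exactly balances the weight component along the incline: mg sin θ = μ_s mg cos θ.
Hence tan θ = μ_s = 0.29, so θ = arctan(0.29) = 16.1722°.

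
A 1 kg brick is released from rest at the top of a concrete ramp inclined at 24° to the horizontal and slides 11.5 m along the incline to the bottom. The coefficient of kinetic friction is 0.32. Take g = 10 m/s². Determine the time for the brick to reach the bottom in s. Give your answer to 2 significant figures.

The weight component along the incline is mg sin 24° = 4.067 N and the normal force is N = mg cos 24° = 9.135 N.
Friction up the slope is f = μN = 0.32 × 9.135 = 2.923 N, so the net downslope force is 4.067 − 2.923 = 1.144 N and a = 1.144 / 1 = 1.1440 m/s².
Starting from rest, L = ½at², so t = √(2L/a) = √(2 × 11.5 / 1.1440) = 4.4838 s.

4.5 s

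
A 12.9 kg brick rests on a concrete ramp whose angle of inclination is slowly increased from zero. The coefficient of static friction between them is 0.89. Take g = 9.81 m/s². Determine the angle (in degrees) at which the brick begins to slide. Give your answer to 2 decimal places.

At the threshold of sliding, static friction is at its maximum μ_s N and exactly balances the weight component along the incline: mg sin θ = μ_s mg cos θ.
Hence tan θ = μ_s = 0.89, so θ = arctan(0.89) = 41.6691°.

41.67°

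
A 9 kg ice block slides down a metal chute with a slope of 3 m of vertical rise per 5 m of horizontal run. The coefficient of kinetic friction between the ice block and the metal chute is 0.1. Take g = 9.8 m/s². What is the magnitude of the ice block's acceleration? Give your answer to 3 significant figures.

4.20 m/s²

Resolving the weight along the incline: the component pulling the ice block down the slope is mg sin 30.96° = 9 × 9.8 × 0.5145 = 45.379 N, and the normal force is N = mg cos 30.96° = 9 × 9.8 × 0.8575 = 75.632 N.
Kinetic friction acts up the slope with magnitude f = μN = 0.1 × 75.632 = 7.563 N.
Net force along the incline is 45.379 − 7.563 = 37.816 N, so a = 37.816 / 9 = 4.2018 m/s².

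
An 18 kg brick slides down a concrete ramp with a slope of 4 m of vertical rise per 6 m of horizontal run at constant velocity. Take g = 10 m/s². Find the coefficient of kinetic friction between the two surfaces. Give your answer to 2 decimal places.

0.67

At constant velocity the net force along the incline is zero: mg sin 33.69° = μ mg cos 33.69°.
So μ = tan 33.69° = 0.5547 / 0.8321 = 0.6666.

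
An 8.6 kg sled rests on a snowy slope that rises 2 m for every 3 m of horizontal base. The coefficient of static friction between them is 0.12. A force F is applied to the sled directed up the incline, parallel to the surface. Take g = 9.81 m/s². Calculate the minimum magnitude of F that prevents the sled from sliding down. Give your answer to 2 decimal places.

38.37 N

The normal force is N = mg cos 33.69° = 70.197 N. With F at its minimum the sled is on the verge of sliding down, so static friction is at its maximum μ_s N = 0.12 × 70.197 = 8.424 N and acts up the slope.
Equilibrium along the incline: F + μ_s N = mg sin 33.69°, so F = 46.798 − 8.424 = 38.374 N.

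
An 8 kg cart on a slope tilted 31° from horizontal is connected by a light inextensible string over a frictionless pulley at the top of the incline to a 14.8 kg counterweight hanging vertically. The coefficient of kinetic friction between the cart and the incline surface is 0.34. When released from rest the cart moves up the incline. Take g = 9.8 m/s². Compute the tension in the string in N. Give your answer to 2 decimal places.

For the cart on the incline: the weight component along the slope is m₁g sin 31° = 8 × 9.8 × 0.5150 = 40.376 N and the normal force is N = m₁g cos 31° = 67.202 N.
Kinetic friction opposes the cart's motion up the incline: f = μN = 0.34 × 67.202 = 22.849 N acting down the slope.
Newton's second law for the cart (up-slope positive): T − 40.376 − 22.849 = 8 a. For the hanging counterweight (downward positive): 14.8 × 9.8 − T = 14.8 a.
Adding the two equations eliminates T: 81.815 = 22.8 a, so a = 3.5884 m/s².
Then from the hanging counterweight's equation, T = 14.8 × (9.8 − 3.5884) = 91.932 N.

91.93 N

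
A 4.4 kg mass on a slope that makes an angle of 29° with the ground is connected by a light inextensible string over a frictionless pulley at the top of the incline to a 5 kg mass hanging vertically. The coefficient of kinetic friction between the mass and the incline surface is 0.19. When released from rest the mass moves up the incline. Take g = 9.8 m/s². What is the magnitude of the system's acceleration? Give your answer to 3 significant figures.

For the mass on the incline: the weight component along the slope is m₁g sin 29° = 4.4 × 9.8 × 0.4848 = 20.905 N and the normal force is N = m₁g cos 29° = 37.714 N.
Kinetic friction opposes the mass's motion up the incline: f = μN = 0.19 × 37.714 = 7.166 N acting down the slope.
Newton's second law for the mass (up-slope positive): T − 20.905 − 7.166 = 4.4 a. For the hanging mass (downward positive): 5 × 9.8 − T = 5 a.
Adding the two equations eliminates T: 20.929 = 9.4 a, so a = 2.2265 m/s².

2.23 m/s²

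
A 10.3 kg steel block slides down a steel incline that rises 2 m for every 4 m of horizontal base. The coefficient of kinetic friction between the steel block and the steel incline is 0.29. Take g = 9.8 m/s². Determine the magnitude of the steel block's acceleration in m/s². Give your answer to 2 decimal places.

Resolving the weight along the incline: the component pulling the steel block down the slope is mg sin 26.57° = 10.3 × 9.8 × 0.4472 = 45.140 N, and the normal force is N = mg cos 26.57° = 10.3 × 9.8 × 0.8944 = 90.281 N.
Kinetic friction acts up the slope with magnitude f = μN = 0.29 × 90.281 = 26.181 N.
Net force along the incline is 45.140 − 26.181 = 18.959 N, so a = 18.959 / 10.3 = 1.8407 m/s².

1.84 m/s²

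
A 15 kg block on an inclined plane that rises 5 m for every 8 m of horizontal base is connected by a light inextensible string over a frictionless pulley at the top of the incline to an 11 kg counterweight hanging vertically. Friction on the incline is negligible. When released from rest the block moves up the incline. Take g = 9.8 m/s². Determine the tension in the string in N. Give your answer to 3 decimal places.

For the block on the incline: the weight component along the slope is m₁g sin 32.01° = 15 × 9.8 × 0.5300 = 77.910 N and the normal force is N = m₁g cos 32.01° = 124.656 N.
Newton's second law for the block (up-slope positive): T − 77.910 = 15 a. For the hanging counterweight (downward positive): 11 × 9.8 − T = 11 a.
Adding the two equations eliminates T: 29.890 = 26 a, so a = 1.1496 m/s².
Then from the hanging counterweight's equation, T = 11 × (9.8 − 1.1496) = 95.154 N.

95.154 N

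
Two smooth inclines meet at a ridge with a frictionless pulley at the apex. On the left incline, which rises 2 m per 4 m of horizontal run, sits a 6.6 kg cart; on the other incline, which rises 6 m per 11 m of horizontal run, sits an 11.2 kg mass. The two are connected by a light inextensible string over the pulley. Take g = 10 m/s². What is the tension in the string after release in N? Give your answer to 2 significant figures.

Resolve each weight along its own incline: the 6.6 kg mass has component 6.6 × 10 × sin 26.57° = 29.516 N down its slope, and the 11.2 kg mass has 11.2 × 10 × sin 28.61° = 53.631 N down its slope.
The 11.2 kg side's 53.631 N exceeds the other side's 29.516 N, so that mass slides down and the 6.6 kg mass slides up. Taking that direction as positive, Newton's second law for the whole system gives 53.631 − 29.516 = (6.6 + 11.2) a, so a = 24.115 / 17.8 = 1.3548 m/s².
For the 6.6 kg mass (up-slope positive): T − 29.516 = 6.6 × 1.3548, so T = 38.458 N.

38 N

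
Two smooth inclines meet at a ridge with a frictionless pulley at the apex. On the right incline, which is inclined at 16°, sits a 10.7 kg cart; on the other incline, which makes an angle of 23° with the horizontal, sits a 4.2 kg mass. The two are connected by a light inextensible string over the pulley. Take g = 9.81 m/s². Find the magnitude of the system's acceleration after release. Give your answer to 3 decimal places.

Resolve each weight along its own incline: the 10.7 kg mass has component 10.7 × 9.81 × sin 16° = 28.933 N down its slope, and the 4.2 kg mass has 4.2 × 9.81 × sin 23° = 16.099 N down its slope.
The 10.7 kg side's 28.933 N exceeds the other side's 16.099 N, so that mass slides down and the 4.2 kg mass slides up. Taking that direction as positive, Newton's second law for the whole system gives 28.933 − 16.099 = (10.7 + 4.2) a, so a = 12.834 / 14.9 = 0.8613 m/s².

0.861 m/s²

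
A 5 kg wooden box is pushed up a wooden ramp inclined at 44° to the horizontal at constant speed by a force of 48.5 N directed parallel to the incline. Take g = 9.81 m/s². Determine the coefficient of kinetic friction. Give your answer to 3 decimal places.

At constant speed ΣF = 0 along the incline. The applied 48.5 N acts up the slope; the weight component mg sin 44° = 34.073 N and kinetic friction μN both act down the slope.
So 48.5 = 34.073 + μ × 35.284, giving μ = (48.5 − 34.073) / 35.284 = 0.4089.

0.409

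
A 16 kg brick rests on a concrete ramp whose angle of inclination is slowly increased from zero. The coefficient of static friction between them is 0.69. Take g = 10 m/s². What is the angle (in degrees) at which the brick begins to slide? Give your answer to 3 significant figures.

At the threshold of sliding, static friction is at its maximum μ_s N and exactly balances the weight component along the incline: mg sin θ = μ_s mg cos θ.
Hence tan θ = μ_s = 0.69, so θ = arctan(0.69) = 34.6057°.

34.6°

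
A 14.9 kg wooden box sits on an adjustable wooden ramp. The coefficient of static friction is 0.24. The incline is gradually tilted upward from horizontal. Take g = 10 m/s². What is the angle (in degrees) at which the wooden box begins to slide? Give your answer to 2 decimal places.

13.50°

At the threshold of sliding, static friction is at its maximum μ_s N and exactly balances the weight component along the incline: mg sin θ = μ_s mg cos θ.
Hence tan θ = μ_s = 0.24, so θ = arctan(0.24) = 13.4957°.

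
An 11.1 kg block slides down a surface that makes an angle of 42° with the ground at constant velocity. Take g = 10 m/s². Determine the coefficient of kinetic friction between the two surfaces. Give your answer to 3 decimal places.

0.900

At constant velocity the net force along the incline is zero: mg sin 42° = μ mg cos 42°.
So μ = tan 42° = 0.6691 / 0.7431 = 0.9004.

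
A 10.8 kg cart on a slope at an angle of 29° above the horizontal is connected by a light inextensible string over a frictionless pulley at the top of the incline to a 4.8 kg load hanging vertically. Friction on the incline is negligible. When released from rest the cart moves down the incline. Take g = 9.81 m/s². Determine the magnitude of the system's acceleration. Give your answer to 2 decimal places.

0.27 m/s²

For the cart on the incline: the weight component along the slope is m₁g sin 29° = 10.8 × 9.81 × 0.4848 = 51.364 N and the normal force is N = m₁g cos 29° = 92.664 N.
Newton's second law for the cart (down-slope positive): 51.364 − T = 10.8 a. For the hanging load (upward positive): T − 4.8 × 9.81 = 4.8 a.
Adding the two equations eliminates T: 4.276 = 15.6 a, so a = 0.2741 m/s².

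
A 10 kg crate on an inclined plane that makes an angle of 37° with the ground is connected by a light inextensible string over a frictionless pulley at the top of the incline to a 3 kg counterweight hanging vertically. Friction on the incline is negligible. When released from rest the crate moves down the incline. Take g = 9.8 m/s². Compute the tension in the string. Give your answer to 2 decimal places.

36.23 N

For the crate on the incline: the weight component along the slope is m₁g sin 37° = 10 × 9.8 × 0.6018 = 58.976 N and the normal force is N = m₁g cos 37° = 78.266 N.
Newton's second law for the crate (down-slope positive): 58.976 − T = 10 a. For the hanging counterweight (upward positive): T − 3 × 9.8 = 3 a.
Adding the two equations eliminates T: 29.576 = 13 a, so a = 2.2751 m/s².
Then from the hanging counterweight's equation, T = 3 × (9.8 + 2.2751) = 36.225 N.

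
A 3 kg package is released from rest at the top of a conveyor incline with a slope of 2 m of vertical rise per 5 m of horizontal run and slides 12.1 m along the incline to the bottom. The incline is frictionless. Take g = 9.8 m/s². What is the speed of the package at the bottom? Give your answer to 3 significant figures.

The weight component along the incline is mg sin 21.80° = 10.919 N and the normal force is N = mg cos 21.80° = 27.297 N.
With no friction, a = g sin 21.80° = 3.6396 m/s².
Starting from rest over a distance of 12.1 m, v² = 2aL = 2 × 3.6396 × 12.1 = 88.0783, so v = 9.3850 m/s.

9.39 m/s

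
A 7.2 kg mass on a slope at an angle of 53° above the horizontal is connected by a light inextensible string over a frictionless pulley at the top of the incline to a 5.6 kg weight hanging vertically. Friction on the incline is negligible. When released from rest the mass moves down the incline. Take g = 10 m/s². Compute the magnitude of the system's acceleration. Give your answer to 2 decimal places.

0.12 m/s²

For the mass on the incline: the weight component along the slope is m₁g sin 53° = 7.2 × 10 × 0.7986 = 57.499 N and the normal force is N = m₁g cos 53° = 43.331 N.
Newton's second law for the mass (down-slope positive): 57.499 − T = 7.2 a. For the hanging weight (upward positive): T − 5.6 × 10 = 5.6 a.
Adding the two equations eliminates T: 1.499 = 12.8 a, so a = 0.1171 m/s².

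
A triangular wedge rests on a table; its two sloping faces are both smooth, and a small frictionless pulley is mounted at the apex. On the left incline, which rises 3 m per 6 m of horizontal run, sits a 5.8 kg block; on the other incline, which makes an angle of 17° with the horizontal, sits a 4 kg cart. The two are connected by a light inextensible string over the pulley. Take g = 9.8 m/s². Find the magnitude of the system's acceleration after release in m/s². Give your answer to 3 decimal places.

1.424 m/s²

Resolve each weight along its own incline: the 5.8 kg mass has component 5.8 × 9.8 × sin 26.57° = 25.420 N down its slope, and the 4 kg mass has 4 × 9.8 × sin 17° = 11.461 N down its slope.
The 5.8 kg side's 25.420 N exceeds the other side's 11.461 N, so that mass slides down and the 4 kg mass slides up. Taking that direction as positive, Newton's second law for the whole system gives 25.420 − 11.461 = (5.8 + 4) a, so a = 13.959 / 9.8 = 1.4244 m/s².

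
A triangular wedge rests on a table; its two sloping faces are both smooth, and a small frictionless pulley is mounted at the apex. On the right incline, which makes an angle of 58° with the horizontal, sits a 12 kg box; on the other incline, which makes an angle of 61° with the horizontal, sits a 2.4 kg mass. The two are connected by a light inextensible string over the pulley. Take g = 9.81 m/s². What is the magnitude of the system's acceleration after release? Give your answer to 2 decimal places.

5.50 m/s²

Resolve each weight along its own incline: the 12 kg mass has component 12 × 9.81 × sin 58° = 99.832 N down its slope, and the 2.4 kg mass has 2.4 × 9.81 × sin 61° = 20.592 N down its slope.
The 12 kg side's 99.832 N exceeds the other side's 20.592 N, so that mass slides down and the 2.4 kg mass slides up. Taking that direction as positive, Newton's second law for the whole system gives 99.832 − 20.592 = (12 + 2.4) a, so a = 79.240 / 14.4 = 5.5028 m/s².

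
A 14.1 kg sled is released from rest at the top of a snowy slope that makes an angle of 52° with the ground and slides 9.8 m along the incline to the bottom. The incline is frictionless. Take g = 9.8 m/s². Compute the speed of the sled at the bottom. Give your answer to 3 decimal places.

12.303 m/s

The weight component along the incline is mg sin 52° = 108.887 N and the normal force is N = mg cos 52° = 85.072 N.
With no friction, a = g sin 52° = 7.7225 m/s².
Starting from rest over a distance of 9.8 m, v² = 2aL = 2 × 7.7225 × 9.8 = 151.3610, so v = 12.3029 m/s.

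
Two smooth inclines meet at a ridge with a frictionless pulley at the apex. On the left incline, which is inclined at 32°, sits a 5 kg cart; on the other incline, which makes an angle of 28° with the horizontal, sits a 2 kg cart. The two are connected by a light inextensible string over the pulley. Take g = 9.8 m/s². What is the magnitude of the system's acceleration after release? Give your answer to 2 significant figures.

Resolve each weight along its own incline: the 5 kg mass has component 5 × 9.8 × sin 32° = 25.966 N down its slope, and the 2 kg mass has 2 × 9.8 × sin 28° = 9.202 N down its slope.
The 5 kg side's 25.966 N exceeds the other side's 9.202 N, so that mass slides down and the 2 kg mass slides up. Taking that direction as positive, Newton's second law for the whole system gives 25.966 − 9.202 = (5 + 2) a, so a = 16.764 / 7 = 2.3949 m/s².

2.4 m/s²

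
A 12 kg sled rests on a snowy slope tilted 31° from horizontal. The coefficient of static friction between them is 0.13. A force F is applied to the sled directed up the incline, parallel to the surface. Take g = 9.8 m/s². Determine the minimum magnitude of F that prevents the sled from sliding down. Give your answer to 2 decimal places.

47.46 N

The normal force is N = mg cos 31° = 100.803 N. With F at its minimum the sled is on the verge of sliding down, so static friction is at its maximum μ_s N = 0.13 × 100.803 = 13.104 N and acts up the slope.
Equilibrium along the incline: F + μ_s N = mg sin 31°, so F = 60.568 − 13.104 = 47.464 N.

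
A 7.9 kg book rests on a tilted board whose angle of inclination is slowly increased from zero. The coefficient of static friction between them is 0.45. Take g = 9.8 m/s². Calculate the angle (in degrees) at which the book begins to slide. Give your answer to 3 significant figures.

24.2°

At the threshold of sliding, static friction is at its maximum μ_s N and exactly balances the weight component along the incline: mg sin θ = μ_s mg cos θ.
Hence tan θ = μ_s = 0.45, so θ = arctan(0.45) = 24.2277°.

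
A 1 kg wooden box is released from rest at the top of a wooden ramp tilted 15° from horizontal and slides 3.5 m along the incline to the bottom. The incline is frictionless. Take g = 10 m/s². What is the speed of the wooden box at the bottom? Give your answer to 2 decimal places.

4.26 m/s

The weight component along the incline is mg sin 15° = 2.588 N and the normal force is N = mg cos 15° = 9.659 N.
With no friction, a = g sin 15° = 2.5882 m/s².
Starting from rest over a distance of 3.5 m, v² = 2aL = 2 × 2.5882 × 3.5 = 18.1174, so v = 4.2565 m/s.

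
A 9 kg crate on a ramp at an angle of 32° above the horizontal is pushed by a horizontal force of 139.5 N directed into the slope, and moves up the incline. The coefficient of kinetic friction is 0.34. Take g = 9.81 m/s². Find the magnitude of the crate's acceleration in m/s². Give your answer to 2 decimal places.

2.32 m/s²

The horizontal push has components F cos 32° = 139.5 × 0.8480 = 118.296 N up the incline and F sin 32° = 139.5 × 0.5299 = 73.921 N pressing into the surface.
The normal force is therefore N = mg cos 32° + F sin 32° = 74.870 + 73.921 = 148.791 N, and kinetic friction down the slope is μN = 0.34 × 148.791 = 50.589 N.
Along the incline: F cos 32° − mg sin 32° − μN = ma, so 118.296 − 46.785 − 50.589 = 9 a, giving a = 2.3247 m/s².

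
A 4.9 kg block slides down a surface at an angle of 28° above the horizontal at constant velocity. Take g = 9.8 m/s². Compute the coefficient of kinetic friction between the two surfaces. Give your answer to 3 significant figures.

At constant velocity the net force along the incline is zero: mg sin 28° = μ mg cos 28°.
So μ = tan 28° = 0.4695 / 0.8829 = 0.5318.

0.532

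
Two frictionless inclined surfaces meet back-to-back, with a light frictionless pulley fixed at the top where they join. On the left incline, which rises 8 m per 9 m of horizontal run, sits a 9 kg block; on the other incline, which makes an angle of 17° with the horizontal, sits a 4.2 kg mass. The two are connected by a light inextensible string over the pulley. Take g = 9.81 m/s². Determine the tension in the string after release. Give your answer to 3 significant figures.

26.9 N

Resolve each weight along its own incline: the 9 kg mass has component 9 × 9.81 × sin 41.63° = 58.657 N down its slope, and the 4.2 kg mass has 4.2 × 9.81 × sin 17° = 12.046 N down its slope.
The 9 kg side's 58.657 N exceeds the other side's 12.046 N, so that mass slides down and the 4.2 kg mass slides up. Taking that direction as positive, Newton's second law for the whole system gives 58.657 − 12.046 = (9 + 4.2) a, so a = 46.611 / 13.2 = 3.5311 m/s².
For the 4.2 kg mass (up-slope positive): T − 12.046 = 4.2 × 3.5311, so T = 26.877 N.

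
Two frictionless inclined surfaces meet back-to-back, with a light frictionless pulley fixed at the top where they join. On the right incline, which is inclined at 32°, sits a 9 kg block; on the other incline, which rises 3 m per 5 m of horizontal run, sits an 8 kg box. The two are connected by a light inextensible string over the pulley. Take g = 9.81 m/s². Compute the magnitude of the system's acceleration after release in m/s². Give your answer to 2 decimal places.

Resolve each weight along its own incline: the 9 kg mass has component 9 × 9.81 × sin 32° = 46.787 N down its slope, and the 8 kg mass has 8 × 9.81 × sin 30.96° = 40.378 N down its slope.
The 9 kg side's 46.787 N exceeds the other side's 40.378 N, so that mass slides down and the 8 kg mass slides up. Taking that direction as positive, Newton's second law for the whole system gives 46.787 − 40.378 = (9 + 8) a, so a = 6.409 / 17 = 0.3770 m/s².

0.38 m/s²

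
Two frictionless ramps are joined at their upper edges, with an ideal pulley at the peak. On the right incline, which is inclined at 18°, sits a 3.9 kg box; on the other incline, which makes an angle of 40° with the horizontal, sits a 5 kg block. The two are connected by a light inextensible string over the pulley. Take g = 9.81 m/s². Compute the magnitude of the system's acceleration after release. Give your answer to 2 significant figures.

2.2 m/s²

Resolve each weight along its own incline: the 3.9 kg mass has component 3.9 × 9.81 × sin 18° = 11.823 N down its slope, and the 5 kg mass has 5 × 9.81 × sin 40° = 31.529 N down its slope.
The 5 kg side's 31.529 N exceeds the other side's 11.823 N, so that mass slides down and the 3.9 kg mass slides up. Taking that direction as positive, Newton's second law for the whole system gives 31.529 − 11.823 = (3.9 + 5) a, so a = 19.706 / 8.9 = 2.2142 m/s².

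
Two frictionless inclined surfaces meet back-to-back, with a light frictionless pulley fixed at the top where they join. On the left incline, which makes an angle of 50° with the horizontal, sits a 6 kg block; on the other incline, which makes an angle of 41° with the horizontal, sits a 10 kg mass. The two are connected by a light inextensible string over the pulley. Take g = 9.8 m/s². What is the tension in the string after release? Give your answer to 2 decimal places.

52.26 N

Resolve each weight along its own incline: the 6 kg mass has component 6 × 9.8 × sin 50° = 45.043 N down its slope, and the 10 kg mass has 10 × 9.8 × sin 41° = 64.294 N down its slope.
The 10 kg side's 64.294 N exceeds the other side's 45.043 N, so that mass slides down and the 6 kg mass slides up. Taking that direction as positive, Newton's second law for the whole system gives 64.294 − 45.043 = (6 + 10) a, so a = 19.251 / 16 = 1.2032 m/s².
For the 6 kg mass (up-slope positive): T − 45.043 = 6 × 1.2032, so T = 52.262 N.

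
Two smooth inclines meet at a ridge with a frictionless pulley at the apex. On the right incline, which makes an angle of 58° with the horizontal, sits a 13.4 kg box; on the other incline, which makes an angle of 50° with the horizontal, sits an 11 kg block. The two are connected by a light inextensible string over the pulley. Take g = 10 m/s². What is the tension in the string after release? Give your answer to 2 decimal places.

Resolve each weight along its own incline: the 13.4 kg mass has component 13.4 × 10 × sin 58° = 113.638 N down its slope, and the 11 kg mass has 11 × 10 × sin 50° = 84.265 N down its slope.
The 13.4 kg side's 113.638 N exceeds the other side's 84.265 N, so that mass slides down and the 11 kg mass slides up. Taking that direction as positive, Newton's second law for the whole system gives 113.638 − 84.265 = (13.4 + 11) a, so a = 29.373 / 24.4 = 1.2038 m/s².
For the 11 kg mass (up-slope positive): T − 84.265 = 11 × 1.2038, so T = 97.507 N.

97.51 N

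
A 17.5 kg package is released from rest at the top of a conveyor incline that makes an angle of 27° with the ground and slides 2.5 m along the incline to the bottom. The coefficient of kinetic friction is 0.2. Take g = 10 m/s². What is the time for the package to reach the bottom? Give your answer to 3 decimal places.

1.346 s

The weight component along the incline is mg sin 27° = 79.448 N and the normal force is N = mg cos 27° = 155.926 N.
Friction up the slope is f = μN = 0.2 × 155.926 = 31.185 N, so the net downslope force is 79.448 − 31.185 = 48.263 N and a = 48.263 / 17.5 = 2.7579 m/s².
Starting from rest, L = ½at², so t = √(2L/a) = √(2 × 2.5 / 2.7579) = 1.3465 s.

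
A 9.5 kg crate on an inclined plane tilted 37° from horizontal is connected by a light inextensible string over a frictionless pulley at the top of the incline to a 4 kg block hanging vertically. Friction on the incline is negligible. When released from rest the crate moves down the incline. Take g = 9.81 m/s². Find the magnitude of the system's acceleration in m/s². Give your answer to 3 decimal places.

1.248 m/s²

For the crate on the incline: the weight component along the slope is m₁g sin 37° = 9.5 × 9.81 × 0.6018 = 56.085 N and the normal force is N = m₁g cos 37° = 74.429 N.
Newton's second law for the crate (down-slope positive): 56.085 − T = 9.5 a. For the hanging block (upward positive): T − 4 × 9.81 = 4 a.
Adding the two equations eliminates T: 16.845 = 13.5 a, so a = 1.2478 m/s².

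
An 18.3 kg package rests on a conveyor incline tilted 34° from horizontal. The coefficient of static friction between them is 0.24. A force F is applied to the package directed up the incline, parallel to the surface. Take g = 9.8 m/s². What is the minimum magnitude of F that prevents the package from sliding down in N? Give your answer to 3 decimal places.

The normal force is N = mg cos 34° = 148.680 N. With F at its minimum the package is on the verge of sliding down, so static friction is at its maximum μ_s N = 0.24 × 148.680 = 35.683 N and acts up the slope.
Equilibrium along the incline: F + μ_s N = mg sin 34°, so F = 100.286 − 35.683 = 64.603 N.

64.603 N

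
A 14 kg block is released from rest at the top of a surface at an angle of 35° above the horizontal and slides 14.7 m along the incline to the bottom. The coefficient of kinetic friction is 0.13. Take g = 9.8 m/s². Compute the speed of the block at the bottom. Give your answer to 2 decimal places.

11.60 m/s

The weight component along the incline is mg sin 35° = 78.695 N and the normal force is N = mg cos 35° = 112.388 N.
Friction up the slope is f = μN = 0.13 × 112.388 = 14.610 N, so the net downslope force is 78.695 − 14.610 = 64.085 N and a = 64.085 / 14 = 4.5775 m/s².
Starting from rest over a distance of 14.7 m, v² = 2aL = 2 × 4.5775 × 14.7 = 134.5785, so v = 11.6008 m/s.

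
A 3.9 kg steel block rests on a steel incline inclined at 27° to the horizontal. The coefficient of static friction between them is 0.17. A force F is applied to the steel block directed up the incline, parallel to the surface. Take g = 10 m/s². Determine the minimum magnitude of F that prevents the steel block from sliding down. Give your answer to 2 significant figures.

The normal force is N = mg cos 27° = 34.749 N. With F at its minimum the steel block is on the verge of sliding down, so static friction is at its maximum μ_s N = 0.17 × 34.749 = 5.907 N and acts up the slope.
Equilibrium along the incline: F + μ_s N = mg sin 27°, so F = 17.706 − 5.907 = 11.799 N.

12 N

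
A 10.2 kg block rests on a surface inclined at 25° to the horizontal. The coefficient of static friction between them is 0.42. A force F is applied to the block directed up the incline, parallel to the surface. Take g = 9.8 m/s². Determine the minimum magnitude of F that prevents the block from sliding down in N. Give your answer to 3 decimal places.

The normal force is N = mg cos 25° = 90.595 N. With F at its minimum the block is on the verge of sliding down, so static friction is at its maximum μ_s N = 0.42 × 90.595 = 38.050 N and acts up the slope.
Equilibrium along the incline: F + μ_s N = mg sin 25°, so F = 42.245 − 38.050 = 4.195 N.

4.195 N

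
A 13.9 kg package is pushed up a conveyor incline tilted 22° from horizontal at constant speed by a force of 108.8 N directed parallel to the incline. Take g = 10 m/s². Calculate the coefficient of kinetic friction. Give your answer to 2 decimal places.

At constant speed ΣF = 0 along the incline. The applied 108.8 N acts up the slope; the weight component mg sin 22° = 52.070 N and kinetic friction μN both act down the slope.
So 108.8 = 52.070 + μ × 128.879, giving μ = (108.8 − 52.070) / 128.879 = 0.4402.

0.44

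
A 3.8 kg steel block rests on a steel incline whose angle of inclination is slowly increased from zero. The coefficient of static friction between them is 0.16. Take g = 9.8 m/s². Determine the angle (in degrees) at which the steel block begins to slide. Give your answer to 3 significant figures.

9.09°

At the threshold of sliding, static friction is at its maximum μ_s N and exactly balances the weight component along the incline: mg sin θ = μ_s mg cos θ.
Hence tan θ = μ_s = 0.16, so θ = arctan(0.16) = 9.0903°.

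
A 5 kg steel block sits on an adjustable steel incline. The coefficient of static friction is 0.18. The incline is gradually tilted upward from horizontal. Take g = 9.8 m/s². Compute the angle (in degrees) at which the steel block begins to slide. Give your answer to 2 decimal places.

At the threshold of sliding, static friction is at its maximum μ_s N and exactly balances the weight component along the incline: mg sin θ = μ_s mg cos θ.
Hence tan θ = μ_s = 0.18, so θ = arctan(0.18) = 10.2040°.

10.20°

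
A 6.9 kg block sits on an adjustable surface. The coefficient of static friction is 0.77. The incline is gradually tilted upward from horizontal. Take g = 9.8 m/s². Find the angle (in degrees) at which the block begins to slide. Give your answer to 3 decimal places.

37.596°

At the threshold of sliding, static friction is at its maximum μ_s N and exactly balances the weight component along the incline: mg sin θ = μ_s mg cos θ.
Hence tan θ = μ_s = 0.77, so θ = arctan(0.77) = 37.5963°.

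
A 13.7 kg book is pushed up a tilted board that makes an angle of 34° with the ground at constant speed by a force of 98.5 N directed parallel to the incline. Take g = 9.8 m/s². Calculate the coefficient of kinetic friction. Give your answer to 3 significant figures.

0.210

At constant speed ΣF = 0 along the incline. The applied 98.5 N acts up the slope; the weight component mg sin 34° = 75.077 N and kinetic friction μN both act down the slope.
So 98.5 = 75.077 + μ × 111.307, giving μ = (98.5 − 75.077) / 111.307 = 0.2104.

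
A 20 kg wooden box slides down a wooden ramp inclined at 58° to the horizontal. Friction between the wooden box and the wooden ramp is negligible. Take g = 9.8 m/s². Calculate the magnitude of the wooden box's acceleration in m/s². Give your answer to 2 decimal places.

Resolving the weight along the incline: the component pulling the wooden box down the slope is mg sin 58° = 20 × 9.8 × 0.8480 = 166.208 N, and the normal force is N = mg cos 58° = 20 × 9.8 × 0.5299 = 103.860 N.
With no friction the net force along the incline is 166.208 N, so a = g sin 58° = 166.208 / 20 = 8.3104 m/s².

8.31 m/s²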